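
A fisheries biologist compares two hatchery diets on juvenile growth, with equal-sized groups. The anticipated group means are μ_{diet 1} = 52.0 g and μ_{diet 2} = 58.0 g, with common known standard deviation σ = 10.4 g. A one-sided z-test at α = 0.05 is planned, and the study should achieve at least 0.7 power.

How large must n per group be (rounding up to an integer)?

n = 29 per group

Standardized effect: d = |μ_{diet 1} − μ_{diet 2}| / σ = |52.0 − 58.0| / 10.4 = 0.5769
Set Φ(δ − 1.645) = 0.7; then δ − 1.645 = Φ⁻¹(0.7) = 0.524, giving δ = 2.169.
δ = d·√(n/2) ⇒ n = 2(δ/d)² = 2 × (2.169 / 0.5769)² = 28.28.
Round up to the next whole unit.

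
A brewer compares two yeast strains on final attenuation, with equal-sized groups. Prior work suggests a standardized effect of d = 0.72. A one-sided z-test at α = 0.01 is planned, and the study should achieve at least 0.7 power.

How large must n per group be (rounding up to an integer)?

For power 0.7 need Φ(δ − z_{0.01}) = 0.7, so δ = z_{0.01} + z_{0.30} = 2.326 + 0.524 = 2.851.
δ = d·√(n/2) ⇒ n = 2(δ/d)² = 2 × (2.851 / 0.72)² = 31.35.
Rounding up, n = 32 per group.

n = 32 per group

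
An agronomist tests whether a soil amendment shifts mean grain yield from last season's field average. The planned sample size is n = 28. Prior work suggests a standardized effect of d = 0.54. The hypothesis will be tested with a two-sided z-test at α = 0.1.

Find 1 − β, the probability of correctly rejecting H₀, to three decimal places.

Noncentrality parameter: δ = d·√n = 0.54 × √28 = 2.8574
Two-sided α = 0.1 → critical value z_{0.05} = 1.645.
Power = Φ(δ − 1.645) + Φ(−δ − 1.645) = Φ(1.213) + Φ(-4.502) = 0.8874 + 0.0000 = 0.8874.

Power ≈ 0.887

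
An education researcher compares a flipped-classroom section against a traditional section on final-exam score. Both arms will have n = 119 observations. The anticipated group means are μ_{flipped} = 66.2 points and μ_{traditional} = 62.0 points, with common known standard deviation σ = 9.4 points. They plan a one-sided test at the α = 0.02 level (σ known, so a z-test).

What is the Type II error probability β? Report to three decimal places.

β ≈ 0.082

Standardized effect: d = |μ_{flipped} − μ_{traditional}| / σ = |66.2 − 62.0| / 9.4 = 0.4468
Noncentrality parameter: δ = d·√(n/2) = 0.4468 × √(119/2) = 3.4465
One-sided α = 0.02 → critical value z_{0.02} = 2.054.
Power = P(Z > 2.054 − δ) = Φ(1.393) = 0.9182.
Type II error: β = 1 − power = 1 − 0.9182 = 0.0818.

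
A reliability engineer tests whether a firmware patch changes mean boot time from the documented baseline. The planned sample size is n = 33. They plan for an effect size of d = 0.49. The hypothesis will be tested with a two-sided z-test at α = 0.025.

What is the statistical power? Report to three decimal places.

Power ≈ 0.717

Noncentrality parameter: δ = d·√n = 0.49 × √33 = 2.8148
Two-sided α = 0.025 → critical value z_{0.0125} = 2.241.
Power = Φ(δ − 2.241) + Φ(−δ − 2.241) = Φ(0.573) + Φ(-5.056) = 0.7168 + 0.0000 = 0.7168.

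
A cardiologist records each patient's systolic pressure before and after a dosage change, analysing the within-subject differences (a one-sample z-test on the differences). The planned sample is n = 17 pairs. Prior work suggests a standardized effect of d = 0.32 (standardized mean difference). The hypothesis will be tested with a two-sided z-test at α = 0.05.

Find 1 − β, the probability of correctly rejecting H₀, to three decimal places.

Noncentrality parameter: δ = d·√n = 0.32 × √17 = 1.3194
Two-sided α = 0.05 → critical value z_{0.025} = 1.960.
Power = Φ(δ − 1.960) + Φ(−δ − 1.960) = Φ(-0.641) + Φ(-3.279) = 0.2609 + 0.0005 = 0.2614.

Power ≈ 0.261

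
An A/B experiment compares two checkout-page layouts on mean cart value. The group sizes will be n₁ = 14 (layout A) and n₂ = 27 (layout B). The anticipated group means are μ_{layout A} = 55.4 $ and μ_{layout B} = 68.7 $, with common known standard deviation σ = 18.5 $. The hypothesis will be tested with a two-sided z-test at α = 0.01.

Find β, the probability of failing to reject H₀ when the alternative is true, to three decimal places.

Standardized effect: d = |μ_{layout A} − μ_{layout B}| / σ = |55.4 − 68.7| / 18.5 = 0.7189
Noncentrality parameter: δ = d / √(1/n₁ + 1/n₂) = 0.7189 / √(1/14 + 1/27) = 2.1829
Two-sided α = 0.01 → critical value z_{0.005} = 2.576.
Power = Φ(δ − 2.576) + Φ(−δ − 2.576) = Φ(-0.393) + Φ(-4.759) = 0.3472 + 0.0000 = 0.3472.
Type II error: β = 1 − power = 1 − 0.3472 = 0.6528.

β ≈ 0.653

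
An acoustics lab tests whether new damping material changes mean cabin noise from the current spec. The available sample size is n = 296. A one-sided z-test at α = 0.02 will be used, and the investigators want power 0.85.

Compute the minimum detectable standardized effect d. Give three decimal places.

d ≈ 0.180

Required noncentrality: δ = z_{0.02} + z_{0.15} = 2.054 + 1.036 = 3.090.
δ = d·√n ⇒ d = δ/√n = 3.090/√296 = 0.1796.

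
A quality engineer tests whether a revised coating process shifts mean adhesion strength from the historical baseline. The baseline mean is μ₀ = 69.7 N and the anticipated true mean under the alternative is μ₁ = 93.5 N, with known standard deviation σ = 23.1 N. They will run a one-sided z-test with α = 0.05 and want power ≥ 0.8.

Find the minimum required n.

Standardized effect: d = |μ₁ − μ₀| / σ = |93.5 − 69.7| / 23.1 = 1.0303
Set Φ(δ − 1.645) = 0.8; then δ − 1.645 = Φ⁻¹(0.8) = 0.842, giving δ = 2.486.
δ = d·√n ⇒ n = (δ/d)² = (2.486 / 1.0303)² = 5.82.
Round up to the next whole unit.

n = 6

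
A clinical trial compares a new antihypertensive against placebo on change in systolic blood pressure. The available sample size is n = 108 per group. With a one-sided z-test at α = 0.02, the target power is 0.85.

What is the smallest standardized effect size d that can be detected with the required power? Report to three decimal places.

Required noncentrality: δ = z_{0.02} + z_{0.15} = 2.054 + 1.036 = 3.090.
δ = d·√(n/2) ⇒ d = δ/√(n/2) = 3.090/√(108/2) = 0.4205.

d ≈ 0.421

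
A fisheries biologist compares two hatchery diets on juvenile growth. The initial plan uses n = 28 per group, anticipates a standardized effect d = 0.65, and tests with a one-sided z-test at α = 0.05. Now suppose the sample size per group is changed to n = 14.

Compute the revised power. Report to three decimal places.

With n = 14 per group: δ = d·√(n/2) = 0.65 × √(14/2) = 1.7197. Critical value z_{0.05} = 1.645.
Revised power = Φ(δ − 1.645) = Φ(0.075) = 0.5298.

Power ≈ 0.530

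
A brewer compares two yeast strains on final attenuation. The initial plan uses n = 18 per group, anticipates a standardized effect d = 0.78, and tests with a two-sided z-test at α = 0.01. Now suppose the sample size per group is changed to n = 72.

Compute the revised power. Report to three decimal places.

Power ≈ 0.982

With n = 72 per group: δ = d·√(n/2) = 0.78 × √(72/2) = 4.6800. Critical value z_{0.005} = 2.576.
Revised power = Φ(δ − 2.576) + Φ(−δ − 2.576) = Φ(2.104) + Φ(-7.256) = 0.9823 + 0.0000 = 0.9823.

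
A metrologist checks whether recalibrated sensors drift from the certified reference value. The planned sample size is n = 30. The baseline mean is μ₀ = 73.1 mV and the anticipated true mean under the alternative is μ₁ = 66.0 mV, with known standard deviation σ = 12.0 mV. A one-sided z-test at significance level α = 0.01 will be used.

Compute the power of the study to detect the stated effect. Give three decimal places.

Standardized effect: d = |μ₁ − μ₀| / σ = |66.0 − 73.1| / 12.0 = 0.5917
Noncentrality parameter: δ = d·√n = 0.5917 × √30 = 3.2407
Critical value for a one-sided test at α = 0.01: z_α = 2.326.
Power = P(Z > 2.326 − δ) = Φ(0.914) = 0.8197.

Power ≈ 0.820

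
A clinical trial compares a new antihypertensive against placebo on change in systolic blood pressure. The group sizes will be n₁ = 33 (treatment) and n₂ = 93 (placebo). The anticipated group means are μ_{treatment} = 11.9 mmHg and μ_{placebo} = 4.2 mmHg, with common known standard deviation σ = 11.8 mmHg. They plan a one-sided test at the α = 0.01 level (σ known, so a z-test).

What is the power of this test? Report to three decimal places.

Standardized effect: d = |μ_{treatment} − μ_{placebo}| / σ = |11.9 − 4.2| / 11.8 = 0.6525
Noncentrality parameter: δ = d / √(1/n₁ + 1/n₂) = 0.6525 / √(1/33 + 1/93) = 3.2205
One-sided α = 0.01 → critical value z_{0.01} = 2.326.
Power = P(Z > 2.326 − δ) = Φ(0.894) = 0.8144.

Power ≈ 0.814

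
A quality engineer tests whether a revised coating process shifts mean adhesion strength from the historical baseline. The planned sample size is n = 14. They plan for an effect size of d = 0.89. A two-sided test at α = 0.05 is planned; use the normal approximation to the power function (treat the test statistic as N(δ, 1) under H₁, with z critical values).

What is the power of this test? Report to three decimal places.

Power ≈ 0.915

Noncentrality parameter: δ = d·√n = 0.89 × √14 = 3.3301
Two-sided α = 0.05 → critical value z_{0.025} = 1.960.
Power = Φ(δ − 1.960) + Φ(−δ − 1.960) = Φ(1.370) + Φ(-5.290) = 0.9147 + 0.0000 = 0.9147.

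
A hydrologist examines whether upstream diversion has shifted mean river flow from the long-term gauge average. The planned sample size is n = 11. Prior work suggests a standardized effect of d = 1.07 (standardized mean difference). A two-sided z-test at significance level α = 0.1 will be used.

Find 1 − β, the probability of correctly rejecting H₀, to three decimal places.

Noncentrality parameter: δ = d·√n = 1.07 × √11 = 3.5488
Two-sided α = 0.1 → critical value z_{0.05} = 1.645.
Power = Φ(δ − 1.645) + Φ(−δ − 1.645) = Φ(1.904) + Φ(-5.194) = 0.9715 + 0.0000 = 0.9715.

Power ≈ 0.972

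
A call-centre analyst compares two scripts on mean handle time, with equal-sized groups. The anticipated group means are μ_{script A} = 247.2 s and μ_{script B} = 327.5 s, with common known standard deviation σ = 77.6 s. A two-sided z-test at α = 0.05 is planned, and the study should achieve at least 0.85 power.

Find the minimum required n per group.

n = 17 per group

Standardized effect: d = |μ_{script A} − μ_{script B}| / σ = |247.2 − 327.5| / 77.6 = 1.0348
For power 0.85 need Φ(δ − z_{0.025}) = 0.85, so δ = z_{0.025} + z_{0.15} = 1.960 + 1.036 = 2.996.
(The Φ(−δ − z_{α/2}) term is vanishingly small for δ > 0 and is dropped in the standard sample-size formula.)
δ = d·√(n/2) ⇒ n = 2(δ/d)² = 2 × (2.996 / 1.0348)² = 16.77.
Round up to the next whole unit.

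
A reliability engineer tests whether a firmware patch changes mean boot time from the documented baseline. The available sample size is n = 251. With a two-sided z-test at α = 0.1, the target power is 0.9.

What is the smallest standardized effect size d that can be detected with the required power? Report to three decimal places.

Required noncentrality: δ = z_{0.05} + z_{0.10} = 1.645 + 1.282 = 2.926.
(Lower-tail contribution to power is negligible for δ > 0.)
δ = d·√n ⇒ d = δ/√n = 2.926/√251 = 0.1847.

d ≈ 0.185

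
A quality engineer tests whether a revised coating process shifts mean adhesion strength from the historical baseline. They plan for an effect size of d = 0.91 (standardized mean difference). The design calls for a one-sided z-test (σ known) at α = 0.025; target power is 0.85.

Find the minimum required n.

n = 11

Set Φ(δ − 1.960) = 0.85; then δ − 1.960 = Φ⁻¹(0.85) = 1.036, giving δ = 2.996.
δ = d·√n ⇒ n = (δ/d)² = (2.996 / 0.91)² = 10.84.
Round up to the next whole unit.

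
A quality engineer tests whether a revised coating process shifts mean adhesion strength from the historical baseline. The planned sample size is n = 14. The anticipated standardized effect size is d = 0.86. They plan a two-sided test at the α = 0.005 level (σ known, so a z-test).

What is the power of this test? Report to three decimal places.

Power ≈ 0.659

Noncentrality parameter: δ = d·√n = 0.86 × √14 = 3.2178
Two-sided α = 0.005 → critical value z_{0.0025} = 2.807.
Power = Φ(δ − 2.807) + Φ(−δ − 2.807) = Φ(0.411) + Φ(-6.025) = 0.6594 + 0.0000 = 0.6594.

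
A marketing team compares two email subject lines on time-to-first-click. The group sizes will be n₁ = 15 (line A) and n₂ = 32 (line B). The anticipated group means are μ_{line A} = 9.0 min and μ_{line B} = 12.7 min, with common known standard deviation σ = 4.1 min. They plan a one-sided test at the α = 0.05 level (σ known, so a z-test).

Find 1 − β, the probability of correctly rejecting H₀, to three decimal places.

Standardized effect: d = |μ_{line A} − μ_{line B}| / σ = |9.0 − 12.7| / 4.1 = 0.9024
Noncentrality parameter: δ = d / √(1/n₁ + 1/n₂) = 0.9024 / √(1/15 + 1/32) = 2.8840
Critical value for a one-sided test at α = 0.05: z_α = 1.645.
Power = Φ(δ − 1.645) = Φ(1.239) = 0.8923.

Power ≈ 0.892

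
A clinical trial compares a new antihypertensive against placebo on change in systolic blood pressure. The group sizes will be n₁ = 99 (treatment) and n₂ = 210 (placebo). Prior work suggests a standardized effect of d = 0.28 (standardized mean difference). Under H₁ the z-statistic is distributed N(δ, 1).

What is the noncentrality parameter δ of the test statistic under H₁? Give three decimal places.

δ ≈ 2.297

The noncentrality parameter scales effect size by the design's sample-size factor: δ = d / √(1/n₁ + 1/n₂) = 0.28 / √(1/99 + 1/210) = 2.2967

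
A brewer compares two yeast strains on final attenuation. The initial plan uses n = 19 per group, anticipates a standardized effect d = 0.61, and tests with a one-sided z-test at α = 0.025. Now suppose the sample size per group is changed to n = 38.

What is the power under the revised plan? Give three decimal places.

Power ≈ 0.758

With n = 38 per group: δ = d·√(n/2) = 0.61 × √(38/2) = 2.6589. Critical value z_{0.025} = 1.960.
Revised power = P(Z > 1.960 − δ) = Φ(0.699) = 0.7577.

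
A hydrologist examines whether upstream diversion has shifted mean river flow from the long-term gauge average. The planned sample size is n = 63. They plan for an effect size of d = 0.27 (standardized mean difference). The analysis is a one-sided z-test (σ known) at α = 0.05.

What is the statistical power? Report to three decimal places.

Noncentrality parameter: δ = d·√n = 0.27 × √63 = 2.1431
One-sided α = 0.05 → critical value z_{0.05} = 1.645.
Power = P(Z > 1.645 − δ) = Φ(0.498) = 0.6908.

Power ≈ 0.691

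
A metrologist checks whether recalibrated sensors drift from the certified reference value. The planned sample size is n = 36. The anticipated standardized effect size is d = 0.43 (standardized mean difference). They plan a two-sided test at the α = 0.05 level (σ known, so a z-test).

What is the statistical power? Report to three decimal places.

Noncentrality parameter: δ = d·√n = 0.43 × √36 = 2.5800
Two-sided α = 0.05 → critical value z_{0.025} = 1.960.
Power = Φ(δ − 1.960) + Φ(−δ − 1.960) = Φ(0.620) + Φ(-4.540) = 0.7324 + 0.0000 = 0.7324.

Power ≈ 0.732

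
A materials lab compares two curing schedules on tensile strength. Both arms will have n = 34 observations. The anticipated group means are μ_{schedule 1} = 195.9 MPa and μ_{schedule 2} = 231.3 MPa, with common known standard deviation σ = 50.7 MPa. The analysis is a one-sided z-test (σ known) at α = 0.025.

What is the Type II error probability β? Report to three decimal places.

β ≈ 0.179

Standardized effect: d = |μ_{schedule 1} − μ_{schedule 2}| / σ = |195.9 − 231.3| / 50.7 = 0.6982
Noncentrality parameter: δ = d·√(n/2) = 0.6982 × √(34/2) = 2.8789
One-sided α = 0.025 → critical value z_{0.025} = 1.960.
Power = Φ(δ − 1.960) = Φ(0.919) = 0.8209.
Type II error: β = 1 − power = 1 − 0.8209 = 0.1791.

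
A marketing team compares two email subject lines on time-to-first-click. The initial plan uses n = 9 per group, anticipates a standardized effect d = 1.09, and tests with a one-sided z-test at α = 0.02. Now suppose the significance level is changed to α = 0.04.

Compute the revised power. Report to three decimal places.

δ = d·√(n/2) = 1.09 × √(9/2) = 2.3122 (unchanged). New critical value: z_{0.04} = 1.751.
Revised power = Φ(δ − 1.751) = Φ(0.562) = 0.7128.

Power ≈ 0.713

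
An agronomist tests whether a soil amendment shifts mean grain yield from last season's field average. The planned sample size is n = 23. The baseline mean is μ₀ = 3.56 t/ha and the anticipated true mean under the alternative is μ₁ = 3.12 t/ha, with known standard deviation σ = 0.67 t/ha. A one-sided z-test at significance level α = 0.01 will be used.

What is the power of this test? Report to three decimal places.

Standardized effect: d = |μ₁ − μ₀| / σ = |3.12 − 3.56| / 0.67 = 0.6567
Noncentrality parameter: δ = d·√n = 0.6567 × √23 = 3.1495
Critical value for a one-sided test at α = 0.01: z_α = 2.326.
Power = P(Z > 2.326 − δ) = Φ(0.823) = 0.7948.

Power ≈ 0.795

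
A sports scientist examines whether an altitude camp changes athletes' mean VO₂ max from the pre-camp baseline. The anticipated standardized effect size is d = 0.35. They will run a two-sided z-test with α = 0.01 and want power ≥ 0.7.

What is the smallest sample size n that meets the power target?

n = 79

For power 0.7 need Φ(δ − z_{0.005}) = 0.7, so δ = z_{0.005} + z_{0.30} = 2.576 + 0.524 = 3.100.
(The Φ(−δ − z_{α/2}) term is vanishingly small for δ > 0 and is dropped in the standard sample-size formula.)
δ = d·√n ⇒ n = (δ/d)² = (3.100 / 0.35)² = 78.46.
Round up to the next whole unit.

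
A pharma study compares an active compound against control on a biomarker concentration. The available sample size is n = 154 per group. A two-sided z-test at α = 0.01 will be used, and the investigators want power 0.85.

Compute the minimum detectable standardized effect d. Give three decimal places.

Required noncentrality: δ = z_{0.005} + z_{0.15} = 2.576 + 1.036 = 3.612.
(Lower-tail contribution to power is negligible for δ > 0.)
δ = d·√(n/2) ⇒ d = δ/√(n/2) = 3.612/√(154/2) = 0.4117.

d ≈ 0.412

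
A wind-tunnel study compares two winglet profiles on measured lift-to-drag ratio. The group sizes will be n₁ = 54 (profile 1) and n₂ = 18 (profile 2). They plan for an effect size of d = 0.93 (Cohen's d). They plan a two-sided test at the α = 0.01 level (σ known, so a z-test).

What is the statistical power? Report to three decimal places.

Power ≈ 0.800

Noncentrality parameter: δ = d / √(1/n₁ + 1/n₂) = 0.93 / √(1/54 + 1/18) = 3.4170
Critical value for a two-sided test at α = 0.01: z_{α/2} = 2.576.
Power = Φ(δ − 2.576) + Φ(−δ − 2.576) = Φ(0.841) + Φ(-5.993) = 0.7999 + 0.0000 = 0.7999.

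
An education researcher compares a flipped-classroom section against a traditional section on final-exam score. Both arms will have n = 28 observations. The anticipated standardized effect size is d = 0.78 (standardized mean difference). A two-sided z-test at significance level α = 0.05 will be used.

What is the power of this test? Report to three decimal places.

Noncentrality parameter: λ = d·√(n/2) = 0.78 × √(28/2) = 2.9185
Two-sided α = 0.05 → critical value z_{0.025} = 1.960.
Power = Φ(λ − 1.960) + Φ(−λ − 1.960) = Φ(0.959) + Φ(-4.878) = 0.8311 + 0.0000 = 0.8311.

Power ≈ 0.831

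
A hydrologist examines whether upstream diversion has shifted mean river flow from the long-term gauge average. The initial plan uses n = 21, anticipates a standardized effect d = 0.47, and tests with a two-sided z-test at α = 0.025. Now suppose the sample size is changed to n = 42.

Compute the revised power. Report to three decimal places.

Power ≈ 0.789

With n = 42: δ = d·√n = 0.47 × √42 = 3.0459. Critical value z_{0.0125} = 2.241.
Revised power = Φ(δ − 2.241) + Φ(−δ − 2.241) = Φ(0.805) + Φ(-5.287) = 0.7895 + 0.0000 = 0.7895.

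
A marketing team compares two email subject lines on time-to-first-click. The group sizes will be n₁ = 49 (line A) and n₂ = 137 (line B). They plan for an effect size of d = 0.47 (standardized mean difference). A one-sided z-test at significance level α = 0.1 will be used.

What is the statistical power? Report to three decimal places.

Power ≈ 0.938

Noncentrality parameter: δ = d / √(1/n₁ + 1/n₂) = 0.47 / √(1/49 + 1/137) = 2.8236
Critical value for a one-sided test at α = 0.1: z_α = 1.282.
Power = Φ(δ − 1.282) = Φ(1.542) = 0.9385.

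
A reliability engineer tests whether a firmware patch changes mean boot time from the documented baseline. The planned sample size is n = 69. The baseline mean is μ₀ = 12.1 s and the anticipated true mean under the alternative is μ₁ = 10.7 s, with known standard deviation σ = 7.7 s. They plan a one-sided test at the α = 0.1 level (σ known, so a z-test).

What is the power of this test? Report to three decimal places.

Power ≈ 0.590

Standardized effect: d = |μ₁ − μ₀| / σ = |10.7 − 12.1| / 7.7 = 0.1818
Noncentrality parameter: δ = d·√n = 0.1818 × √69 = 1.5103
One-sided α = 0.1 → critical value z_{0.1} = 1.282.
Power = Φ(δ − 1.282) = Φ(0.229) = 0.5905.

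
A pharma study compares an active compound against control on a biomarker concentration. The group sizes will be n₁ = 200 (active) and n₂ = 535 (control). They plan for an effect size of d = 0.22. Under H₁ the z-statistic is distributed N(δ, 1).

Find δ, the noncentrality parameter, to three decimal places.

δ ≈ 2.654

δ = d / √(1/n₁ + 1/n₂) = 0.22 / √(1/200 + 1/535) = 2.6544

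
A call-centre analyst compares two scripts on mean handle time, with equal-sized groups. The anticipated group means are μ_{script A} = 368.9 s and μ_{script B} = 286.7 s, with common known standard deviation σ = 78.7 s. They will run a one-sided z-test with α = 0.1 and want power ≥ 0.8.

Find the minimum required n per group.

Standardized effect: d = |μ_{script A} − μ_{script B}| / σ = |368.9 − 286.7| / 78.7 = 1.0445
Set Φ(δ − 1.282) = 0.8; then δ − 1.282 = Φ⁻¹(0.8) = 0.842, giving δ = 2.123.
δ = d·√(n/2) ⇒ n = 2(δ/d)² = 2 × (2.123 / 1.0445)² = 8.26.
Round up to the next whole unit.

n = 9 per group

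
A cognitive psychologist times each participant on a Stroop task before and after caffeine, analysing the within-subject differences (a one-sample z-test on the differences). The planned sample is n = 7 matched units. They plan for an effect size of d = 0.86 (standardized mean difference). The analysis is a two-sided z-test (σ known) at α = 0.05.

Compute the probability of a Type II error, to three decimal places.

Noncentrality parameter: δ = d·√n = 0.86 × √7 = 2.2753
Two-sided α = 0.05 → critical value z_{0.025} = 1.960.
Power = Φ(δ − 1.960) + Φ(−δ − 1.960) = Φ(0.315) + Φ(-4.235) = 0.6238 + 0.0000 = 0.6238.
Type II error: β = 1 − power = 1 − 0.6238 = 0.3762.

β ≈ 0.376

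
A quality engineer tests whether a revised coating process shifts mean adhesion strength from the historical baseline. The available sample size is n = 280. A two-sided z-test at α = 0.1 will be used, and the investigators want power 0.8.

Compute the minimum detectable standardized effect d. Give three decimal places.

Need Φ(δ − 1.645) = 0.8, so δ = 1.645 + 0.842 = 2.486.
(The second rejection-region term Φ(−δ − z_{α/2}) is negligible and dropped.)
δ = d·√n ⇒ d = δ/√n = 2.486/√280 = 0.1486.

d ≈ 0.149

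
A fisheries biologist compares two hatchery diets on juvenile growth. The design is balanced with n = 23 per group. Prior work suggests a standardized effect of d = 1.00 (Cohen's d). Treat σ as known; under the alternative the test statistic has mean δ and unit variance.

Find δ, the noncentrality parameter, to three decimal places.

The noncentrality parameter scales effect size by the design's sample-size factor: δ = d·√(n/2) = 1.00 × √(23/2) = 3.3912

δ ≈ 3.391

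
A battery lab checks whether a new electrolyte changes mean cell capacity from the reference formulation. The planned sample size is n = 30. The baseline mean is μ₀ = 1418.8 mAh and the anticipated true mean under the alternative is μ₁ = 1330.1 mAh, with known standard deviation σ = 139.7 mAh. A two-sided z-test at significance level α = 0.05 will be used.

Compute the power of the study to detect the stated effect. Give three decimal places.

Standardized effect: d = |μ₁ − μ₀| / σ = |1330.1 − 1418.8| / 139.7 = 0.6349
Noncentrality parameter: λ = d·√n = 0.6349 × √30 = 3.4777
Two-sided α = 0.05 → critical value z_{0.025} = 1.960.
Power = Φ(λ − 1.960) + Φ(−λ − 1.960) = Φ(1.518) + Φ(-5.438) = 0.9355 + 0.0000 = 0.9355.

Power ≈ 0.935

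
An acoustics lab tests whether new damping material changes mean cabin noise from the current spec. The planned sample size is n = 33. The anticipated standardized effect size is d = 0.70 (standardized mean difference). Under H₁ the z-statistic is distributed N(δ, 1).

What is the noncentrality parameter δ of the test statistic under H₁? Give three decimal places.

δ ≈ 4.021

δ = d·√n = 0.70 × √33 = 4.0212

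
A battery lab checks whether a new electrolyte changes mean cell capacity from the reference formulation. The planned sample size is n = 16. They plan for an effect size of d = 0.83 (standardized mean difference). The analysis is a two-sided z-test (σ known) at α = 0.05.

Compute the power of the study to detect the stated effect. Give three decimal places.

Noncentrality parameter: δ = d·√n = 0.83 × √16 = 3.3200
Critical value for a two-sided test at α = 0.05: z_{α/2} = 1.960.
Power = Φ(δ − 1.960) + Φ(−δ − 1.960) = Φ(1.360) + Φ(-5.280) = 0.9131 + 0.0000 = 0.9131.

Power ≈ 0.913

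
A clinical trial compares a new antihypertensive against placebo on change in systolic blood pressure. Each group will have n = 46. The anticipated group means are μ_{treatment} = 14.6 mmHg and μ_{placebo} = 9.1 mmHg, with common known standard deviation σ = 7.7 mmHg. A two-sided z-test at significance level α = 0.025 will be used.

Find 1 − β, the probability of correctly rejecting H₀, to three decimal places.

Standardized effect: d = |μ_{treatment} − μ_{placebo}| / σ = |14.6 − 9.1| / 7.7 = 0.7143
Noncentrality parameter: δ = d·√(n/2) = 0.7143 × √(46/2) = 3.4256
Critical value for a two-sided test at α = 0.025: z_{α/2} = 2.241.
Power = Φ(δ − 2.241) + Φ(−δ − 2.241) = Φ(1.184) + Φ(-5.667) = 0.8818 + 0.0000 = 0.8818.

Power ≈ 0.882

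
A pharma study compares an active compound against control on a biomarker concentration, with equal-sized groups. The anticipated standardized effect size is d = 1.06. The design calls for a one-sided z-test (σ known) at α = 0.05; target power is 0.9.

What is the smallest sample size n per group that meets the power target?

Set Φ(δ − 1.645) = 0.9; then δ − 1.645 = Φ⁻¹(0.9) = 1.282, giving δ = 2.926.
δ = d·√(n/2) ⇒ n = 2(δ/d)² = 2 × (2.926 / 1.06)² = 15.24.
Round up to the next whole unit.

n = 16 per group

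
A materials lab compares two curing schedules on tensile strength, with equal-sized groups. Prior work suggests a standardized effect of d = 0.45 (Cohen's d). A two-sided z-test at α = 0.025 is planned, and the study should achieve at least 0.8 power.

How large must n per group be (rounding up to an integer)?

Set Φ(δ − 2.241) = 0.8; then δ − 2.241 = Φ⁻¹(0.8) = 0.842, giving δ = 3.083.
(Ignoring the negligible lower-tail rejection probability gives the usual closed-form inversion.)
δ = d·√(n/2) ⇒ n = 2(δ/d)² = 2 × (3.083 / 0.45)² = 93.88.
Rounding up, n = 94 per group.

n = 94 per group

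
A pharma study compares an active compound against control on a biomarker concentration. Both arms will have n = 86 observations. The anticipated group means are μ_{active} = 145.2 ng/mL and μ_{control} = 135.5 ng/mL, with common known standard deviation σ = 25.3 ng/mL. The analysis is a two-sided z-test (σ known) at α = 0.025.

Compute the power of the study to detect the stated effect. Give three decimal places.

Standardized effect: d = |μ_{active} − μ_{control}| / σ = |145.2 − 135.5| / 25.3 = 0.3834
Noncentrality parameter: δ = d·√(n/2) = 0.3834 × √(86/2) = 2.5141
Critical value for a two-sided test at α = 0.025: z_{α/2} = 2.241.
Power = Φ(δ − 2.241) + Φ(−δ − 2.241) = Φ(0.273) + Φ(-4.756) = 0.6075 + 0.0000 = 0.6075.

Power ≈ 0.607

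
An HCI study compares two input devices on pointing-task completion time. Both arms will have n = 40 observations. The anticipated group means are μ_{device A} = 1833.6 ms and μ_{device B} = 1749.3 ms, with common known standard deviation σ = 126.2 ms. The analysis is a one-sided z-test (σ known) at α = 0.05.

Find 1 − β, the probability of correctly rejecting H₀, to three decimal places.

Power ≈ 0.910

Standardized effect: d = |μ_{device A} − μ_{device B}| / σ = |1833.6 − 1749.3| / 126.2 = 0.6680
Noncentrality parameter: δ = d·√(n/2) = 0.6680 × √(40/2) = 2.9873
Critical value for a one-sided test at α = 0.05: z_α = 1.645.
Power = P(Z > 1.645 − δ) = Φ(1.342) = 0.9103.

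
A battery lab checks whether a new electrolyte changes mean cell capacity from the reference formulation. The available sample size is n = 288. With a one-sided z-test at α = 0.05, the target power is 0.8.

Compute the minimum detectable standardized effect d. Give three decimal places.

d ≈ 0.147

Required noncentrality: δ = z_{0.05} + z_{0.20} = 1.645 + 0.842 = 2.486.
δ = d·√n ⇒ d = δ/√n = 2.486/√288 = 0.1465.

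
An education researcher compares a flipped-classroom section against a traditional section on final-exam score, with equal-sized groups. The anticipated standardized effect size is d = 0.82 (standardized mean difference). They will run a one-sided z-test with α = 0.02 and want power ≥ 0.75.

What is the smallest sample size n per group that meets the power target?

n = 23 per group

For power 0.75 need Φ(δ − z_{0.02}) = 0.75, so δ = z_{0.02} + z_{0.25} = 2.054 + 0.674 = 2.728.
δ = d·√(n/2) ⇒ n = 2(δ/d)² = 2 × (2.728 / 0.82)² = 22.14.
Round up to the next whole unit.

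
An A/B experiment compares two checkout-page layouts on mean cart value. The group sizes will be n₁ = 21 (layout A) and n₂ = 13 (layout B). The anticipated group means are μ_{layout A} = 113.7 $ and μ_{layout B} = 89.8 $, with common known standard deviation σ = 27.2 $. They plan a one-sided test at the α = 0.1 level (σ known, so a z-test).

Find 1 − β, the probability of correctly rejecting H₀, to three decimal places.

Power ≈ 0.887

Standardized effect: d = |μ_{layout A} − μ_{layout B}| / σ = |113.7 − 89.8| / 27.2 = 0.8787
Noncentrality parameter: δ = d / √(1/n₁ + 1/n₂) = 0.8787 / √(1/21 + 1/13) = 2.4898
One-sided α = 0.1 → critical value z_{0.1} = 1.282.
Power = Φ(δ − 1.282) = Φ(1.208) = 0.8865.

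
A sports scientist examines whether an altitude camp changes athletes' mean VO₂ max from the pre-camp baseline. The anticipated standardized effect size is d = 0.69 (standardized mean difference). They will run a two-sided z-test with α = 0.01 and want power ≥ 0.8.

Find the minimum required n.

For power 0.8 need Φ(δ − z_{0.005}) = 0.8, so δ = z_{0.005} + z_{0.20} = 2.576 + 0.842 = 3.417.
(The Φ(−δ − z_{α/2}) term is vanishingly small for δ > 0 and is dropped in the standard sample-size formula.)
δ = d·√n ⇒ n = (δ/d)² = (3.417 / 0.69)² = 24.53.
Round up to the next whole unit.

n = 25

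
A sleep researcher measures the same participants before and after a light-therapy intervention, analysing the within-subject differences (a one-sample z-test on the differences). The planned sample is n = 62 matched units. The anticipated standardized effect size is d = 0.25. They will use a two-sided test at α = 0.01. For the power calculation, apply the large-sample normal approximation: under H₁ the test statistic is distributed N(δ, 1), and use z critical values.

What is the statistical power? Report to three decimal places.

Noncentrality parameter: δ = d·√n = 0.25 × √62 = 1.9685
Critical value for a two-sided test at α = 0.01: z_{α/2} = 2.576.
Power = Φ(δ − 2.576) + Φ(−δ − 2.576) = Φ(-0.607) + Φ(-4.544) = 0.2718 + 0.0000 = 0.2718.

Power ≈ 0.272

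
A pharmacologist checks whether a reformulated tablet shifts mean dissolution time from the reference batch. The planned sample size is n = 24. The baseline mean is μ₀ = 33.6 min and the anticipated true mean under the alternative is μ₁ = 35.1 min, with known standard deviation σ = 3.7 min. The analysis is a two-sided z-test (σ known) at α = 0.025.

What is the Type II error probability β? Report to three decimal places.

Standardized effect: d = |μ₁ − μ₀| / σ = |35.1 − 33.6| / 3.7 = 0.4054
Noncentrality parameter: δ = d·√n = 0.4054 × √24 = 1.9861
Critical value for a two-sided test at α = 0.025: z_{α/2} = 2.241.
Power = Φ(δ − 2.241) + Φ(−δ − 2.241) = Φ(-0.255) + Φ(-4.227) = 0.3992 + 0.0000 = 0.3992.
Type II error: β = 1 − power = 1 − 0.3992 = 0.6008.

β ≈ 0.601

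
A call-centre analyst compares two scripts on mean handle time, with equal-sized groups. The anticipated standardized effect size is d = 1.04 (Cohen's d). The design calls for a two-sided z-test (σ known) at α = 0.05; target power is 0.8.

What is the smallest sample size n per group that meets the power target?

n = 15 per group

Set Φ(δ − 1.960) = 0.8; then δ − 1.960 = Φ⁻¹(0.8) = 0.842, giving δ = 2.802.
(For δ > 0 the lower-tail rejection region contributes negligibly to power, so the one-term inversion is standard.)
δ = d·√(n/2) ⇒ n = 2(δ/d)² = 2 × (2.802 / 1.04)² = 14.51.
Rounding up, n = 15 per group.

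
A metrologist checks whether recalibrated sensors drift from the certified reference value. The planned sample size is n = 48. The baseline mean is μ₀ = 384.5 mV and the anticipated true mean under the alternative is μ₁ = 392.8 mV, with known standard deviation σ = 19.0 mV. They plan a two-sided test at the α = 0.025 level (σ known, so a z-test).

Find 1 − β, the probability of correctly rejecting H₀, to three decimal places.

Standardized effect: d = |μ₁ − μ₀| / σ = |392.8 − 384.5| / 19.0 = 0.4368
Noncentrality parameter: δ = d·√n = 0.4368 × √48 = 3.0265
Critical value for a two-sided test at α = 0.025: z_{α/2} = 2.241.
Power = Φ(δ − 2.241) + Φ(−δ − 2.241) = Φ(0.785) + Φ(-5.268) = 0.7838 + 0.0000 = 0.7838.

Power ≈ 0.784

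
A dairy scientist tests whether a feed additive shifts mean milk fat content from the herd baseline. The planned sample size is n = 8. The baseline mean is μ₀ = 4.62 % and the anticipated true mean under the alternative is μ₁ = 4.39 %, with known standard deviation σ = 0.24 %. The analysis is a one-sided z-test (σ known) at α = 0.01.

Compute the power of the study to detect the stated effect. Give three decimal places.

Power ≈ 0.650

Standardized effect: d = |μ₁ − μ₀| / σ = |4.39 − 4.62| / 0.24 = 0.9583
Noncentrality parameter: δ = d·√n = 0.9583 × √8 = 2.7106
Critical value for a one-sided test at α = 0.01: z_α = 2.326.
Power = Φ(δ − 2.326) = Φ(0.384) = 0.6496.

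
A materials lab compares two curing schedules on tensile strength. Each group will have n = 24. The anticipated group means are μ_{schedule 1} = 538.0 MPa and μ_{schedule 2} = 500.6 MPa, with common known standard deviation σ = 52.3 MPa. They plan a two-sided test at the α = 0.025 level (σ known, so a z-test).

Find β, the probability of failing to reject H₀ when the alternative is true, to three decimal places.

Standardized effect: d = |μ_{schedule 1} − μ_{schedule 2}| / σ = |538.0 − 500.6| / 52.3 = 0.7151
Noncentrality parameter: δ = d·√(n/2) = 0.7151 × √(24/2) = 2.4772
Critical value for a two-sided test at α = 0.025: z_{α/2} = 2.241.
Power = Φ(δ − 2.241) + Φ(−δ − 2.241) = Φ(0.236) + Φ(-4.719) = 0.5932 + 0.0000 = 0.5932.
Type II error: β = 1 − power = 1 − 0.5932 = 0.4068.

β ≈ 0.407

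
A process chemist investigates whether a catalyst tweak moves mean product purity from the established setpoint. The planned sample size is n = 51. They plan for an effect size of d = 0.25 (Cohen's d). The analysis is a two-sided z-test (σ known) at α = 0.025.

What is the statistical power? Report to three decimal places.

Noncentrality parameter: δ = d·√n = 0.25 × √51 = 1.7854
Critical value for a two-sided test at α = 0.025: z_{α/2} = 2.241.
Power = Φ(δ − 2.241) + Φ(−δ − 2.241) = Φ(-0.456) + Φ(-4.027) = 0.3242 + 0.0000 = 0.3242.

Power ≈ 0.324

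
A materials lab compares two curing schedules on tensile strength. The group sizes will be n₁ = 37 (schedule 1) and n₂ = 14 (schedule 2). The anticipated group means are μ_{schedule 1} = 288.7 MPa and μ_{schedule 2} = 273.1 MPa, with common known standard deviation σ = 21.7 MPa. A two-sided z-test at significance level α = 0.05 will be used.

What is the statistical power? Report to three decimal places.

Standardized effect: d = |μ_{schedule 1} − μ_{schedule 2}| / σ = |288.7 − 273.1| / 21.7 = 0.7189
Noncentrality parameter: δ = d / √(1/n₁ + 1/n₂) = 0.7189 / √(1/37 + 1/14) = 2.2911
Critical value for a two-sided test at α = 0.05: z_{α/2} = 1.960.
Power = Φ(δ − 1.960) + Φ(−δ − 1.960) = Φ(0.331) + Φ(-4.251) = 0.6297 + 0.0000 = 0.6297.

Power ≈ 0.630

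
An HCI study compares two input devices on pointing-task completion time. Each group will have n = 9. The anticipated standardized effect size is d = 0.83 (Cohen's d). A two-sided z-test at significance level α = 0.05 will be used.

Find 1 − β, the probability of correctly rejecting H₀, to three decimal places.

Noncentrality parameter: δ = d·√(n/2) = 0.83 × √(9/2) = 1.7607
Two-sided α = 0.05 → critical value z_{0.025} = 1.960.
Power = Φ(δ − 1.960) + Φ(−δ − 1.960) = Φ(-0.199) + Φ(-3.721) = 0.4210 + 0.0001 = 0.4211.

Power ≈ 0.421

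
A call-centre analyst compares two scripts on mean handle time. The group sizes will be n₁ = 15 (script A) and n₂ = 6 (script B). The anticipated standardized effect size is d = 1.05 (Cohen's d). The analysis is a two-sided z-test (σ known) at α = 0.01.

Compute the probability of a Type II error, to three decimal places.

Noncentrality parameter: δ = d / √(1/n₁ + 1/n₂) = 1.05 / √(1/15 + 1/6) = 2.1737
Two-sided α = 0.01 → critical value z_{0.005} = 2.576.
Power = Φ(δ − 2.576) + Φ(−δ − 2.576) = Φ(-0.402) + Φ(-4.750) = 0.3438 + 0.0000 = 0.3438.
Type II error: β = 1 − power = 1 − 0.3438 = 0.6562.

β ≈ 0.656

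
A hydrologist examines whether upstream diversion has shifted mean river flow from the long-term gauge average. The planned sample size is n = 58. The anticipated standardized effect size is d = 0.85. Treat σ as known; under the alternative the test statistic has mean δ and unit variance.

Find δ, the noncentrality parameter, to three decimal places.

δ = d·√n = 0.85 × √58 = 6.4734

δ ≈ 6.473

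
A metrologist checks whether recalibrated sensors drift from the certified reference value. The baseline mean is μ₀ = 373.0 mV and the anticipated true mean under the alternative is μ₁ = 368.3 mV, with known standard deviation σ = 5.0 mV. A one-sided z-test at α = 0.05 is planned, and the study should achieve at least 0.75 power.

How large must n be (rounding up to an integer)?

n = 7

Standardized effect: d = |μ₁ − μ₀| / σ = |368.3 − 373.0| / 5.0 = 0.9400
Set Φ(δ − 1.645) = 0.75; then δ − 1.645 = Φ⁻¹(0.75) = 0.674, giving δ = 2.319.
δ = d·√n ⇒ n = (δ/d)² = (2.319 / 0.9400)² = 6.09.
Round up to the next whole unit.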